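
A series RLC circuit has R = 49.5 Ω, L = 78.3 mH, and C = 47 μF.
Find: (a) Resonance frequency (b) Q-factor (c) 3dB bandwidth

Step 1 — Resonance condition Im(Z)=0 gives ω₀ = 1/√(LC).
Step 2 — ω₀ = 1/√(0.0783·4.7e-05) = 521.3 rad/s.
Step 3 — f₀ = ω₀/(2π) = 82.96 Hz.
Step 4 — Series Q: Q = ω₀L/R = 521.3·0.0783/49.5 = 0.8246.
Step 5 — 3dB bandwidth: Δω = ω₀/Q = 632.2 rad/s; BW = Δω/(2π) = 100.6 Hz.

(a) f₀ = 82.96 Hz  (b) Q = 0.8246  (c) BW = 100.6 Hz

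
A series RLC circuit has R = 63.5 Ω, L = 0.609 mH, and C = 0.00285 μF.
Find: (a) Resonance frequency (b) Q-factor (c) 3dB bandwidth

Step 1 — Resonance: ω₀ = 1/√(LC) = 1/√(0.000609·2.85e-09) = 7.59e+05 rad/s.
Step 2 — f₀ = ω₀/(2π) = 1.208e+05 Hz.
Step 3 — Series Q: Q = ω₀L/R = 7.59e+05·0.000609/63.5 = 7.28.
Step 4 — Bandwidth: Δω = ω₀/Q = 1.043e+05 rad/s; BW = Δω/(2π) = 1.659e+04 Hz.

(a) f₀ = 1.208e+05 Hz  (b) Q = 7.28  (c) BW = 1.659e+04 Hz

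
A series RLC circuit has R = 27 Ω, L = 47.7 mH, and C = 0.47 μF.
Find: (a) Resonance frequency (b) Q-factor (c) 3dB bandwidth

Step 1 — Resonance condition Im(Z)=0 gives ω₀ = 1/√(LC).
Step 2 — ω₀ = 1/√(0.0477·4.7e-07) = 6679 rad/s.
Step 3 — f₀ = ω₀/(2π) = 1063 Hz.
Step 4 — Series Q: Q = ω₀L/R = 6679·0.0477/27 = 11.8.
Step 5 — 3dB bandwidth: Δω = ω₀/Q = 566 rad/s; BW = Δω/(2π) = 90.09 Hz.

(a) f₀ = 1063 Hz  (b) Q = 11.8  (c) BW = 90.09 Hz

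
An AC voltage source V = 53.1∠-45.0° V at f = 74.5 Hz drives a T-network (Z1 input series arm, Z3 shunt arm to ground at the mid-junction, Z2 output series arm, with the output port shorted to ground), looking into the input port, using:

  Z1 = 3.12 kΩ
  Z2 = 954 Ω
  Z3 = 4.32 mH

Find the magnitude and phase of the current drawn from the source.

Step 1 — Angular frequency: ω = 2π·f = 2π·74.5 = 468.1 rad/s.
Step 2 — Component impedances:
  Z1: Z = R = 3120 Ω
  Z2: Z = R = 954 Ω
  Z3: Z = jωL = j·468.1·0.00432 = 0 + j2.022 Ω
Step 3 — With the output port shorted to ground, the output series arm Z2 runs from the junction to ground; the shunt arm Z3 also runs from the junction to ground. They appear in parallel: Z3 || Z2 = 0.004286 + j2.022 Ω.
Step 4 — Series with input arm Z1: Z_in = Z1 + (Z3 || Z2) = 3120 + j2.022 Ω = 3120∠0.0° Ω.
Step 5 — Source phasor: V = 53.1∠-45.0° V = 37.55 - j37.55 V.
Step 6 — Ohm's law: I = V / Z_total = (37.55 - j37.55) / (3120 + j2.022) = 0.01203 - j0.01204 A.
Step 7 — Convert to polar: |I| = 0.01702 A, ∠I = -45.0°.

I = 0.01702∠-45.0° A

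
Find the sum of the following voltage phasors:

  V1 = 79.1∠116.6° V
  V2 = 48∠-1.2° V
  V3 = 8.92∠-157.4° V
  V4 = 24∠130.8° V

Step 1 — Convert each phasor to rectangular form:
  V1 = 79.1·(cos(116.6°) + j·sin(116.6°)) = -35.42 + j70.73 V
  V2 = 48·(cos(-1.2°) + j·sin(-1.2°)) = 47.99 - j1.005 V
  V3 = 8.92·(cos(-157.4°) + j·sin(-157.4°)) = -8.235 - j3.428 V
  V4 = 24·(cos(130.8°) + j·sin(130.8°)) = -15.68 + j18.17 V
Step 2 — Sum components: V_total = -11.35 + j84.46 V.
Step 3 — Convert to polar: |V_total| = 85.22 V, ∠V_total = 97.7°.

V_total = 85.22∠97.7° V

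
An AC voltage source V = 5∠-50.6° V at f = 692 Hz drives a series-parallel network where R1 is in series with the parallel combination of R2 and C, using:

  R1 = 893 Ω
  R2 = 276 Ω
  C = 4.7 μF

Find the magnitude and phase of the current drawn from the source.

Step 1 — Angular frequency: ω = 2π·f = 2π·692 = 4348 rad/s.
Step 2 — Component impedances:
  R1: Z = R = 893 Ω
  R2: Z = R = 276 Ω
  C: Z = 1/(jωC) = -j/(ω·C) = 0 - j48.93 Ω
Step 3 — Parallel branch: R2 || C = 1/(1/R2 + 1/C) = 8.412 - j47.44 Ω.
Step 4 — Series with R1: Z_total = R1 + (R2 || C) = 901.4 - j47.44 Ω = 902.7∠-3.0° Ω.
Step 5 — Source phasor: V = 5∠-50.6° V = 3.174 - j3.864 V.
Step 6 — Ohm's law: I = V / Z_total = (3.174 - j3.864) / (901.4 - j47.44) = 0.003736 - j0.00409 A.
Step 7 — Convert to polar: |I| = 0.005539 A, ∠I = -47.6°.

I = 0.005539∠-47.6° A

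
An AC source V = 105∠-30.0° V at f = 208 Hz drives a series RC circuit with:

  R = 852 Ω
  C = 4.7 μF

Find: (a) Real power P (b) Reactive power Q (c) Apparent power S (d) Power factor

Step 1 — Angular frequency: ω = 2π·f = 2π·208 = 1307 rad/s.
Step 2 — Component impedances:
  R: Z = R = 852 Ω
  C: Z = 1/(jωC) = -j/(ω·C) = 0 - j162.8 Ω
Step 3 — Series combination: Z_total = R + C = 852 - j162.8 Ω = 867.4∠-10.8° Ω.
Step 4 — Source phasor: V = 105∠-30.0° V = 90.93 - j52.5 V.
Step 5 — Current: I = V / Z = 0.1143 - j0.03977 A = 0.121∠-19.2° A.
Step 6 — Complex power: S = V·I* = 12.48 - j2.386 VA.
Step 7 — Real power: P = Re(S) = 12.48 W.
Step 8 — Reactive power: Q = Im(S) = -2.386 VAR.
Step 9 — Apparent power: |S| = 12.71 VA.
Step 10 — Power factor: PF = P/|S| = 0.9822 (leading).

(a) P = 12.48 W  (b) Q = -2.386 VAR  (c) S = 12.71 VA  (d) PF = 0.9822 (leading)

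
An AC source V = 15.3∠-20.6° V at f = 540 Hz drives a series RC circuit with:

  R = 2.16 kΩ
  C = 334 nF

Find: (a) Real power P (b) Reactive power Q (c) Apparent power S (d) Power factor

Step 1 — Angular frequency: ω = 2π·f = 2π·540 = 3393 rad/s.
Step 2 — Component impedances:
  R: Z = R = 2160 Ω
  C: Z = 1/(jωC) = -j/(ω·C) = 0 - j882.4 Ω
Step 3 — Series combination: Z_total = R + C = 2160 - j882.4 Ω = 2333∠-22.2° Ω.
Step 4 — Source phasor: V = 15.3∠-20.6° V = 14.32 - j5.383 V.
Step 5 — Current: I = V / Z = 0.006555 + j0.0001856 A = 0.006557∠1.6° A.
Step 6 — Complex power: S = V·I* = 0.09287 - j0.03794 VA.
Step 7 — Real power: P = Re(S) = 0.09287 W.
Step 8 — Reactive power: Q = Im(S) = -0.03794 VAR.
Step 9 — Apparent power: |S| = 0.1003 VA.
Step 10 — Power factor: PF = P/|S| = 0.9257 (leading).

(a) P = 0.09287 W  (b) Q = -0.03794 VAR  (c) S = 0.1003 VA  (d) PF = 0.9257 (leading)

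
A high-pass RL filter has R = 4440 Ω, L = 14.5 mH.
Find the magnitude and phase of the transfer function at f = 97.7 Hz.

Step 1 — Angular frequency: ω = 2π·97.7 = 613.9 rad/s.
Step 2 — Transfer function: H(jω) = jωL/(R + jωL).
Step 3 — Numerator jωL = j·8.901; denominator R + jωL = 4440 + j8.901.
Step 4 — H = 4.019e-06 + j0.002005.
Step 5 — Magnitude: |H| = 0.002005 (-54.0 dB); phase: φ = 89.9°.

|H| = 0.002005 (-54.0 dB), φ = 89.9°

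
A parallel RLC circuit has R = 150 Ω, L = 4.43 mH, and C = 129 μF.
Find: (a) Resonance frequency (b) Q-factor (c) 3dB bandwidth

Step 1 — Resonance: ω₀ = 1/√(LC) = 1/√(0.00443·0.000129) = 1323 rad/s.
Step 2 — f₀ = ω₀/(2π) = 210.5 Hz.
Step 3 — Parallel Q: Q = R/(ω₀L) = 150/(1323·0.00443) = 25.6.
Step 4 — Bandwidth: Δω = ω₀/Q = 51.68 rad/s; BW = Δω/(2π) = 8.225 Hz.

(a) f₀ = 210.5 Hz  (b) Q = 25.6  (c) BW = 8.225 Hz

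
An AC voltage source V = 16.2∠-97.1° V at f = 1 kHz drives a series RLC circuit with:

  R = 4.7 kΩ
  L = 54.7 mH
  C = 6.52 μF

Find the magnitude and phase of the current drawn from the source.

Step 1 — Angular frequency: ω = 2π·f = 2π·1000 = 6283 rad/s.
Step 2 — Component impedances:
  R: Z = R = 4700 Ω
  L: Z = jωL = j·6283·0.0547 = 0 + j343.7 Ω
  C: Z = 1/(jωC) = -j/(ω·C) = 0 - j24.41 Ω
Step 3 — Series combination: Z_total = R + L + C = 4700 + j319.3 Ω = 4711∠3.9° Ω.
Step 4 — Source phasor: V = 16.2∠-97.1° V = -2.002 - j16.08 V.
Step 5 — Ohm's law: I = V / Z_total = (-2.002 - j16.08) / (4700 + j319.3) = -0.0006554 - j0.003376 A.
Step 6 — Convert to polar: |I| = 0.003439 A, ∠I = -101.0°.

I = 0.003439∠-101.0° A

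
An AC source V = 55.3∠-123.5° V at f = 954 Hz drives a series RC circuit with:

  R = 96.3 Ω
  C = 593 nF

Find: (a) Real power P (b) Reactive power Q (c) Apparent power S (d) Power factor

Step 1 — Angular frequency: ω = 2π·f = 2π·954 = 5994 rad/s.
Step 2 — Component impedances:
  R: Z = R = 96.3 Ω
  C: Z = 1/(jωC) = -j/(ω·C) = 0 - j281.3 Ω
Step 3 — Series combination: Z_total = R + C = 96.3 - j281.3 Ω = 297.4∠-71.1° Ω.
Step 4 — Source phasor: V = 55.3∠-123.5° V = -30.52 - j46.11 V.
Step 5 — Current: I = V / Z = 0.1135 - j0.1473 A = 0.186∠-52.4° A.
Step 6 — Complex power: S = V·I* = 3.331 - j9.73 VA.
Step 7 — Real power: P = Re(S) = 3.331 W.
Step 8 — Reactive power: Q = Im(S) = -9.73 VAR.
Step 9 — Apparent power: |S| = 10.28 VA.
Step 10 — Power factor: PF = P/|S| = 0.3239 (leading).

(a) P = 3.331 W  (b) Q = -9.73 VAR  (c) S = 10.28 VA  (d) PF = 0.3239 (leading)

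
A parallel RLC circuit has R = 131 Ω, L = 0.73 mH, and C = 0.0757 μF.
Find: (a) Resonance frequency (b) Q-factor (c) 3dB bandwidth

Step 1 — Resonance: ω₀ = 1/√(LC) = 1/√(0.00073·7.57e-08) = 1.345e+05 rad/s.
Step 2 — f₀ = ω₀/(2π) = 2.141e+04 Hz.
Step 3 — Parallel Q: Q = R/(ω₀L) = 131/(1.345e+05·0.00073) = 1.334.
Step 4 — Bandwidth: Δω = ω₀/Q = 1.008e+05 rad/s; BW = Δω/(2π) = 1.605e+04 Hz.

(a) f₀ = 2.141e+04 Hz  (b) Q = 1.334  (c) BW = 1.605e+04 Hz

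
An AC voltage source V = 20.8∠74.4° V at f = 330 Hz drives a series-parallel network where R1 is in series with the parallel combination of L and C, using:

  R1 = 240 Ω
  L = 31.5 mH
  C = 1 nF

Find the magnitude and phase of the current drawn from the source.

Step 1 — Angular frequency: ω = 2π·f = 2π·330 = 2073 rad/s.
Step 2 — Component impedances:
  R1: Z = R = 240 Ω
  L: Z = jωL = j·2073·0.0315 = 0 + j65.31 Ω
  C: Z = 1/(jωC) = -j/(ω·C) = 0 - j4.823e+05 Ω
Step 3 — Parallel branch: L || C = 1/(1/L + 1/C) = 0 + j65.32 Ω.
Step 4 — Series with R1: Z_total = R1 + (L || C) = 240 + j65.32 Ω = 248.7∠15.2° Ω.
Step 5 — Source phasor: V = 20.8∠74.4° V = 5.594 + j20.03 V.
Step 6 — Ohm's law: I = V / Z_total = (5.594 + j20.03) / (240 + j65.32) = 0.04285 + j0.07181 A.
Step 7 — Convert to polar: |I| = 0.08362 A, ∠I = 59.2°.

I = 0.08362∠59.2° A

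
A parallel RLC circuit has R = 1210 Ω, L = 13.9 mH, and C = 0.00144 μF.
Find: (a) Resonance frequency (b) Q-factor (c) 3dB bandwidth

Step 1 — Resonance: ω₀ = 1/√(LC) = 1/√(0.0139·1.44e-09) = 2.235e+05 rad/s.
Step 2 — f₀ = ω₀/(2π) = 3.557e+04 Hz.
Step 3 — Parallel Q: Q = R/(ω₀L) = 1210/(2.235e+05·0.0139) = 0.3895.
Step 4 — Bandwidth: Δω = ω₀/Q = 5.739e+05 rad/s; BW = Δω/(2π) = 9.134e+04 Hz.

(a) f₀ = 3.557e+04 Hz  (b) Q = 0.3895  (c) BW = 9.134e+04 Hz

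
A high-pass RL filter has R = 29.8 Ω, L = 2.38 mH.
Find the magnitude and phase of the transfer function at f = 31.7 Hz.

Step 1 — Angular frequency: ω = 2π·31.7 = 199.2 rad/s.
Step 2 — Transfer function: H(jω) = jωL/(R + jωL).
Step 3 — Numerator jωL = j·0.474; denominator R + jωL = 29.8 + j0.474.
Step 4 — H = 0.000253 + j0.0159.
Step 5 — Magnitude: |H| = 0.01591 (-36.0 dB); phase: φ = 89.1°.

|H| = 0.01591 (-36.0 dB), φ = 89.1°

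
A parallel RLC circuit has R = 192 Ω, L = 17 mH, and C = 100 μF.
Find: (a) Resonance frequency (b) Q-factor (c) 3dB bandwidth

Step 1 — Resonance: ω₀ = 1/√(LC) = 1/√(0.017·0.0001) = 767 rad/s.
Step 2 — f₀ = ω₀/(2π) = 122.1 Hz.
Step 3 — Parallel Q: Q = R/(ω₀L) = 192/(767·0.017) = 14.73.
Step 4 — Bandwidth: Δω = ω₀/Q = 52.08 rad/s; BW = Δω/(2π) = 8.289 Hz.

(a) f₀ = 122.1 Hz  (b) Q = 14.73  (c) BW = 8.289 Hz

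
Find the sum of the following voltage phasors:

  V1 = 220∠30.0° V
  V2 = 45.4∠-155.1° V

Step 1 — Convert each phasor to rectangular form:
  V1 = 220·(cos(30.0°) + j·sin(30.0°)) = 190.5 + j110 V
  V2 = 45.4·(cos(-155.1°) + j·sin(-155.1°)) = -41.18 - j19.12 V
Step 2 — Sum components: V_total = 149.3 + j90.88 V.
Step 3 — Convert to polar: |V_total| = 174.8 V, ∠V_total = 31.3°.

V_total = 174.8∠31.3° V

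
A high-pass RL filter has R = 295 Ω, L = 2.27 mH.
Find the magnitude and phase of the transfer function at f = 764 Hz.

Step 1 — Angular frequency: ω = 2π·764 = 4800 rad/s.
Step 2 — Transfer function: H(jω) = jωL/(R + jωL).
Step 3 — Numerator jωL = j·10.9; denominator R + jωL = 295 + j10.9.
Step 4 — H = 0.001363 + j0.03689.
Step 5 — Magnitude: |H| = 0.03691 (-28.7 dB); phase: φ = 87.9°.

|H| = 0.03691 (-28.7 dB), φ = 87.9°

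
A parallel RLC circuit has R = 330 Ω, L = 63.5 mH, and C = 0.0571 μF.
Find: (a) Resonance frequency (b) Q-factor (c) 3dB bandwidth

Step 1 — Resonance: ω₀ = 1/√(LC) = 1/√(0.0635·5.71e-08) = 1.661e+04 rad/s.
Step 2 — f₀ = ω₀/(2π) = 2643 Hz.
Step 3 — Parallel Q: Q = R/(ω₀L) = 330/(1.661e+04·0.0635) = 0.3129.
Step 4 — Bandwidth: Δω = ω₀/Q = 5.307e+04 rad/s; BW = Δω/(2π) = 8446 Hz.

(a) f₀ = 2643 Hz  (b) Q = 0.3129  (c) BW = 8446 Hz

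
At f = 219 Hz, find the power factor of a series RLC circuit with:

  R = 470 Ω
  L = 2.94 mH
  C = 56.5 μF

Step 1 — Angular frequency: ω = 2π·f = 2π·219 = 1376 rad/s.
Step 2 — Component impedances:
  R: Z = R = 470 Ω
  L: Z = jωL = j·1376·0.00294 = 0 + j4.045 Ω
  C: Z = 1/(jωC) = -j/(ω·C) = 0 - j12.86 Ω
Step 3 — Series combination: Z_total = R + L + C = 470 - j8.817 Ω = 470.1∠-1.1° Ω.
Step 4 — Power factor: PF = cos(φ) = Re(Z)/|Z| = 470/470.1 = 0.9998.
Step 5 — Type: Im(Z) = -8.817 ⇒ leading (phase φ = -1.1°).

PF = 0.9998 (leading, φ = -1.1°)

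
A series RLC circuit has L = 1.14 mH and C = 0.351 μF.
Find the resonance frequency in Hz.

Step 1 — Resonance condition Im(Z)=0 gives ω₀ = 1/√(LC).
Step 2 — ω₀ = 1/√(0.00114·3.51e-07) = 4.999e+04 rad/s.
Step 3 — f₀ = ω₀/(2π) = 7956 Hz.

f₀ = 7956 Hz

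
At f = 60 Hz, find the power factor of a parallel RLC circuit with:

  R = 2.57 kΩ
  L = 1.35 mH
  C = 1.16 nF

Step 1 — Angular frequency: ω = 2π·f = 2π·60 = 377 rad/s.
Step 2 — Component impedances:
  R: Z = R = 2570 Ω
  L: Z = jωL = j·377·0.00135 = 0 + j0.5089 Ω
  C: Z = 1/(jωC) = -j/(ω·C) = 0 - j2.287e+06 Ω
Step 3 — Parallel combination: 1/Z_total = 1/R + 1/L + 1/C; Z_total = 0.0001008 + j0.5089 Ω = 0.5089∠90.0° Ω.
Step 4 — Power factor: PF = cos(φ) = Re(Z)/|Z| = 0.00010079/0.50894 = 0.000198.
Step 5 — Type: Im(Z) = 0.5089 ⇒ lagging (phase φ = 90.0°).

PF = 0.000198 (lagging, φ = 90.0°)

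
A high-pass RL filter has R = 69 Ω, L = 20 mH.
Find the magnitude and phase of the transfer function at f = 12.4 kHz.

Step 1 — Angular frequency: ω = 2π·1.24e+04 = 7.791e+04 rad/s.
Step 2 — Transfer function: H(jω) = jωL/(R + jωL).
Step 3 — Numerator jωL = j·1558; denominator R + jωL = 69 + j1558.
Step 4 — H = 0.998 + j0.04419.
Step 5 — Magnitude: |H| = 0.999 (-0.0 dB); phase: φ = 2.5°.

|H| = 0.999 (-0.0 dB), φ = 2.5°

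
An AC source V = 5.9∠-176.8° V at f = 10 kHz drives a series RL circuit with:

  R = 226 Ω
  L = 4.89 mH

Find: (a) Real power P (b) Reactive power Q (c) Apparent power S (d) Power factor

Step 1 — Angular frequency: ω = 2π·f = 2π·1e+04 = 6.283e+04 rad/s.
Step 2 — Component impedances:
  R: Z = R = 226 Ω
  L: Z = jωL = j·6.283e+04·0.00489 = 0 + j307.2 Ω
Step 3 — Series combination: Z_total = R + L = 226 + j307.2 Ω = 381.4∠53.7° Ω.
Step 4 — Source phasor: V = 5.9∠-176.8° V = -5.891 - j0.3293 V.
Step 5 — Current: I = V / Z = -0.009847 + j0.01193 A = 0.01547∠129.5° A.
Step 6 — Complex power: S = V·I* = 0.05408 + j0.07352 VA.
Step 7 — Real power: P = Re(S) = 0.05408 W.
Step 8 — Reactive power: Q = Im(S) = 0.07352 VAR.
Step 9 — Apparent power: |S| = 0.09127 VA.
Step 10 — Power factor: PF = P/|S| = 0.5925 (lagging).

(a) P = 0.05408 W  (b) Q = 0.07352 VAR  (c) S = 0.09127 VA  (d) PF = 0.5925 (lagging)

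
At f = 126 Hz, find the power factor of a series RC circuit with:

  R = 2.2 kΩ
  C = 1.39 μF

Step 1 — Angular frequency: ω = 2π·f = 2π·126 = 791.7 rad/s.
Step 2 — Component impedances:
  R: Z = R = 2200 Ω
  C: Z = 1/(jωC) = -j/(ω·C) = 0 - j908.7 Ω
Step 3 — Series combination: Z_total = R + C = 2200 - j908.7 Ω = 2380∠-22.4° Ω.
Step 4 — Power factor: PF = cos(φ) = Re(Z)/|Z| = 2200/2380.3 = 0.9243.
Step 5 — Type: Im(Z) = -908.7 ⇒ leading (phase φ = -22.4°).

PF = 0.9243 (leading, φ = -22.4°)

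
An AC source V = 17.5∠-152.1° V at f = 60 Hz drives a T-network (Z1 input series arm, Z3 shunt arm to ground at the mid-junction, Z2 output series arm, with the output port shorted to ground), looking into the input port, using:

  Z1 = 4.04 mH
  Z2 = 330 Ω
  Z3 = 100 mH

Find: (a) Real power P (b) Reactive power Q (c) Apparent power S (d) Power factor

Step 1 — Angular frequency: ω = 2π·f = 2π·60 = 377 rad/s.
Step 2 — Component impedances:
  Z1: Z = jωL = j·377·0.00404 = 0 + j1.523 Ω
  Z2: Z = R = 330 Ω
  Z3: Z = jωL = j·377·0.1 = 0 + j37.7 Ω
Step 3 — With the output port shorted to ground, the output series arm Z2 runs from the junction to ground; the shunt arm Z3 also runs from the junction to ground. They appear in parallel: Z3 || Z2 = 4.251 + j37.21 Ω.
Step 4 — Series with input arm Z1: Z_in = Z1 + (Z3 || Z2) = 4.251 + j38.74 Ω = 38.97∠83.7° Ω.
Step 5 — Source phasor: V = 17.5∠-152.1° V = -15.47 - j8.189 V.
Step 6 — Current: I = V / Z = -0.2522 + j0.3716 A = 0.4491∠124.2° A.
Step 7 — Complex power: S = V·I* = 0.8573 + j7.812 VA.
Step 8 — Real power: P = Re(S) = 0.8573 W.
Step 9 — Reactive power: Q = Im(S) = 7.812 VAR.
Step 10 — Apparent power: |S| = 7.859 VA.
Step 11 — Power factor: PF = P/|S| = 0.1091 (lagging).

(a) P = 0.8573 W  (b) Q = 7.812 VAR  (c) S = 7.859 VA  (d) PF = 0.1091 (lagging)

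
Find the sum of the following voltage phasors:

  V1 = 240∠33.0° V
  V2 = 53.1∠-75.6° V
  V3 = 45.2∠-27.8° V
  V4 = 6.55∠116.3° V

Step 1 — Convert each phasor to rectangular form:
  V1 = 240·(cos(33.0°) + j·sin(33.0°)) = 201.3 + j130.7 V
  V2 = 53.1·(cos(-75.6°) + j·sin(-75.6°)) = 13.21 - j51.43 V
  V3 = 45.2·(cos(-27.8°) + j·sin(-27.8°)) = 39.98 - j21.08 V
  V4 = 6.55·(cos(116.3°) + j·sin(116.3°)) = -2.902 + j5.872 V
Step 2 — Sum components: V_total = 251.6 + j64.07 V.
Step 3 — Convert to polar: |V_total| = 259.6 V, ∠V_total = 14.3°.

V_total = 259.6∠14.3° V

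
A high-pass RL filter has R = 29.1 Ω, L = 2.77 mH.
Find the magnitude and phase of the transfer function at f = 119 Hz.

Step 1 — Angular frequency: ω = 2π·119 = 747.7 rad/s.
Step 2 — Transfer function: H(jω) = jωL/(R + jωL).
Step 3 — Numerator jωL = j·2.071; denominator R + jωL = 29.1 + j2.071.
Step 4 — H = 0.00504 + j0.07081.
Step 5 — Magnitude: |H| = 0.07099 (-23.0 dB); phase: φ = 85.9°.

|H| = 0.07099 (-23.0 dB), φ = 85.9°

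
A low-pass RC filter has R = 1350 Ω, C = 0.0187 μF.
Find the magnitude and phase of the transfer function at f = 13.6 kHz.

Step 1 — Angular frequency: ω = 2π·1.36e+04 = 8.545e+04 rad/s.
Step 2 — Transfer function: H(jω) = 1/(1 + jωRC).
Step 3 — Denominator: 1 + jωRC = 1 + j·8.545e+04·1350·1.87e-08 = 1 + j2.157.
Step 4 — H = 0.1769 - j0.3816.
Step 5 — Magnitude: |H| = 0.4206 (-7.5 dB); phase: φ = -65.1°.

|H| = 0.4206 (-7.5 dB), φ = -65.1°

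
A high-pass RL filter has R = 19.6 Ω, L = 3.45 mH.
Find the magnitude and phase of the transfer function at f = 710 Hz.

Step 1 — Angular frequency: ω = 2π·710 = 4461 rad/s.
Step 2 — Transfer function: H(jω) = jωL/(R + jωL).
Step 3 — Numerator jωL = j·15.39; denominator R + jωL = 19.6 + j15.39.
Step 4 — H = 0.3814 + j0.4857.
Step 5 — Magnitude: |H| = 0.6176 (-4.2 dB); phase: φ = 51.9°.

|H| = 0.6176 (-4.2 dB), φ = 51.9°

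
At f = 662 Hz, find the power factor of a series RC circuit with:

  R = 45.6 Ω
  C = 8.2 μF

Step 1 — Angular frequency: ω = 2π·f = 2π·662 = 4159 rad/s.
Step 2 — Component impedances:
  R: Z = R = 45.6 Ω
  C: Z = 1/(jωC) = -j/(ω·C) = 0 - j29.32 Ω
Step 3 — Series combination: Z_total = R + C = 45.6 - j29.32 Ω = 54.21∠-32.7° Ω.
Step 4 — Power factor: PF = cos(φ) = Re(Z)/|Z| = 45.6/54.212 = 0.8411.
Step 5 — Type: Im(Z) = -29.32 ⇒ leading (phase φ = -32.7°).

PF = 0.8411 (leading, φ = -32.7°)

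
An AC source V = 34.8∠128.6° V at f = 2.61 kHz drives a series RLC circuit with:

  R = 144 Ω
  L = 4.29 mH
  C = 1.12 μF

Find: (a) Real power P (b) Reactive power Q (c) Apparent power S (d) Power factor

Step 1 — Angular frequency: ω = 2π·f = 2π·2610 = 1.64e+04 rad/s.
Step 2 — Component impedances:
  R: Z = R = 144 Ω
  L: Z = jωL = j·1.64e+04·0.00429 = 0 + j70.35 Ω
  C: Z = 1/(jωC) = -j/(ω·C) = 0 - j54.45 Ω
Step 3 — Series combination: Z_total = R + L + C = 144 + j15.91 Ω = 144.9∠6.3° Ω.
Step 4 — Source phasor: V = 34.8∠128.6° V = -21.71 + j27.2 V.
Step 5 — Current: I = V / Z = -0.1283 + j0.203 A = 0.2402∠122.3° A.
Step 6 — Complex power: S = V·I* = 8.309 + j0.9178 VA.
Step 7 — Real power: P = Re(S) = 8.309 W.
Step 8 — Reactive power: Q = Im(S) = 0.9178 VAR.
Step 9 — Apparent power: |S| = 8.359 VA.
Step 10 — Power factor: PF = P/|S| = 0.994 (lagging).

(a) P = 8.309 W  (b) Q = 0.9178 VAR  (c) S = 8.359 VA  (d) PF = 0.994 (lagging)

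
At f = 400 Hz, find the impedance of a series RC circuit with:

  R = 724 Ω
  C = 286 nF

Step 1 — Angular frequency: ω = 2π·f = 2π·400 = 2513 rad/s.
Step 2 — Component impedances:
  R: Z = R = 724 Ω
  C: Z = 1/(jωC) = -j/(ω·C) = 0 - j1391 Ω
Step 3 — Series combination: Z_total = R + C = 724 - j1391 Ω = 1568∠-62.5° Ω.

Z = 724 - j1391 Ω = 1568∠-62.5° Ω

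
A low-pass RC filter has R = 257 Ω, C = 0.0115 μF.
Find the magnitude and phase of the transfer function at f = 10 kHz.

Step 1 — Angular frequency: ω = 2π·1e+04 = 6.283e+04 rad/s.
Step 2 — Transfer function: H(jω) = 1/(1 + jωRC).
Step 3 — Denominator: 1 + jωRC = 1 + j·6.283e+04·257·1.15e-08 = 1 + j0.1857.
Step 4 — H = 0.9667 - j0.1795.
Step 5 — Magnitude: |H| = 0.9832 (-0.1 dB); phase: φ = -10.5°.

|H| = 0.9832 (-0.1 dB), φ = -10.5°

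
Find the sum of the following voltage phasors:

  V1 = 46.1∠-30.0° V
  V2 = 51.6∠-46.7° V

Step 1 — Convert each phasor to rectangular form:
  V1 = 46.1·(cos(-30.0°) + j·sin(-30.0°)) = 39.92 - j23.05 V
  V2 = 51.6·(cos(-46.7°) + j·sin(-46.7°)) = 35.39 - j37.55 V
Step 2 — Sum components: V_total = 75.31 - j60.6 V.
Step 3 — Convert to polar: |V_total| = 96.67 V, ∠V_total = -38.8°.

V_total = 96.67∠-38.8° V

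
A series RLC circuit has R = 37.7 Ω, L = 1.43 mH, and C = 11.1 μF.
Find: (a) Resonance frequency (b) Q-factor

Step 1 — Resonance condition Im(Z)=0 gives ω₀ = 1/√(LC).
Step 2 — ω₀ = 1/√(0.00143·1.11e-05) = 7937 rad/s.
Step 3 — f₀ = ω₀/(2π) = 1263 Hz.
Step 4 — Series Q: Q = ω₀L/R = 7937·0.00143/37.7 = 0.3011.

(a) f₀ = 1263 Hz  (b) Q = 0.3011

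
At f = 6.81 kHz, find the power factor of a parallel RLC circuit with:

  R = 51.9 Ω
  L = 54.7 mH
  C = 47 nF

Step 1 — Angular frequency: ω = 2π·f = 2π·6810 = 4.279e+04 rad/s.
Step 2 — Component impedances:
  R: Z = R = 51.9 Ω
  L: Z = jωL = j·4.279e+04·0.0547 = 0 + j2341 Ω
  C: Z = 1/(jωC) = -j/(ω·C) = 0 - j497.3 Ω
Step 3 — Parallel combination: 1/Z_total = 1/R + 1/L + 1/C; Z_total = 51.55 - j4.238 Ω = 51.73∠-4.7° Ω.
Step 4 — Power factor: PF = cos(φ) = Re(Z)/|Z| = 51.552/51.726 = 0.9966.
Step 5 — Type: Im(Z) = -4.238 ⇒ leading (phase φ = -4.7°).

PF = 0.9966 (leading, φ = -4.7°)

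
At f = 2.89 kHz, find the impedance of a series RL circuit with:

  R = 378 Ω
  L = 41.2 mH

Step 1 — Angular frequency: ω = 2π·f = 2π·2890 = 1.816e+04 rad/s.
Step 2 — Component impedances:
  R: Z = R = 378 Ω
  L: Z = jωL = j·1.816e+04·0.0412 = 0 + j748.1 Ω
Step 3 — Series combination: Z_total = R + L = 378 + j748.1 Ω = 838.2∠63.2° Ω.

Z = 378 + j748.1 Ω = 838.2∠63.2° Ω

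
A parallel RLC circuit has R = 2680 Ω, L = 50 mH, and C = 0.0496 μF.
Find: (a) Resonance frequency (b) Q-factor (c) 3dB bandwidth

Step 1 — Resonance: ω₀ = 1/√(LC) = 1/√(0.05·4.96e-08) = 2.008e+04 rad/s.
Step 2 — f₀ = ω₀/(2π) = 3196 Hz.
Step 3 — Parallel Q: Q = R/(ω₀L) = 2680/(2.008e+04·0.05) = 2.669.
Step 4 — Bandwidth: Δω = ω₀/Q = 7523 rad/s; BW = Δω/(2π) = 1197 Hz.

(a) f₀ = 3196 Hz  (b) Q = 2.669  (c) BW = 1197 Hz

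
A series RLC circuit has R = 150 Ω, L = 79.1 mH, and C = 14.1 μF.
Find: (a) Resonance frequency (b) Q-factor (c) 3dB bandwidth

Step 1 — Resonance condition Im(Z)=0 gives ω₀ = 1/√(LC).
Step 2 — ω₀ = 1/√(0.0791·1.41e-05) = 946.9 rad/s.
Step 3 — f₀ = ω₀/(2π) = 150.7 Hz.
Step 4 — Series Q: Q = ω₀L/R = 946.9·0.0791/150 = 0.4993.
Step 5 — 3dB bandwidth: Δω = ω₀/Q = 1896 rad/s; BW = Δω/(2π) = 301.8 Hz.

(a) f₀ = 150.7 Hz  (b) Q = 0.4993  (c) BW = 301.8 Hz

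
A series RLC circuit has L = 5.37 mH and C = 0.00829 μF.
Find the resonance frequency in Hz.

Step 1 — Resonance condition Im(Z)=0 gives ω₀ = 1/√(LC).
Step 2 — ω₀ = 1/√(0.00537·8.29e-09) = 1.499e+05 rad/s.
Step 3 — f₀ = ω₀/(2π) = 2.385e+04 Hz.

f₀ = 2.385e+04 Hz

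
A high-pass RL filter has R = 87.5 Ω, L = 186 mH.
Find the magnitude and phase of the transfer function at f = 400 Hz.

Step 1 — Angular frequency: ω = 2π·400 = 2513 rad/s.
Step 2 — Transfer function: H(jω) = jωL/(R + jωL).
Step 3 — Numerator jωL = j·467.5; denominator R + jωL = 87.5 + j467.5.
Step 4 — H = 0.9662 + j0.1808.
Step 5 — Magnitude: |H| = 0.9829 (-0.1 dB); phase: φ = 10.6°.

|H| = 0.9829 (-0.1 dB), φ = 10.6°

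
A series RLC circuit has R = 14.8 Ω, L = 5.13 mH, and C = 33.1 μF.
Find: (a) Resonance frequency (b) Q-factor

Step 1 — Resonance condition Im(Z)=0 gives ω₀ = 1/√(LC).
Step 2 — ω₀ = 1/√(0.00513·3.31e-05) = 2427 rad/s.
Step 3 — f₀ = ω₀/(2π) = 386.2 Hz.
Step 4 — Series Q: Q = ω₀L/R = 2427·0.00513/14.8 = 0.8412.

(a) f₀ = 386.2 Hz  (b) Q = 0.8412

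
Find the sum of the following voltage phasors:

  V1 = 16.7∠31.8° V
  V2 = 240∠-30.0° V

Step 1 — Convert each phasor to rectangular form:
  V1 = 16.7·(cos(31.8°) + j·sin(31.8°)) = 14.19 + j8.8 V
  V2 = 240·(cos(-30.0°) + j·sin(-30.0°)) = 207.8 - j120 V
Step 2 — Sum components: V_total = 222 - j111.2 V.
Step 3 — Convert to polar: |V_total| = 248.3 V, ∠V_total = -26.6°.

V_total = 248.3∠-26.6° V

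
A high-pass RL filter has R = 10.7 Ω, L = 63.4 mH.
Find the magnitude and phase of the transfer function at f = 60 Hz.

Step 1 — Angular frequency: ω = 2π·60 = 377 rad/s.
Step 2 — Transfer function: H(jω) = jωL/(R + jωL).
Step 3 — Numerator jωL = j·23.9; denominator R + jωL = 10.7 + j23.9.
Step 4 — H = 0.833 + j0.3729.
Step 5 — Magnitude: |H| = 0.9127 (-0.8 dB); phase: φ = 24.1°.

|H| = 0.9127 (-0.8 dB), φ = 24.1°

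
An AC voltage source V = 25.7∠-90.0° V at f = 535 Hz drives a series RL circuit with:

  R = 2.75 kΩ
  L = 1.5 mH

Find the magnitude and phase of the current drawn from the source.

Step 1 — Angular frequency: ω = 2π·f = 2π·535 = 3362 rad/s.
Step 2 — Component impedances:
  R: Z = R = 2750 Ω
  L: Z = jωL = j·3362·0.0015 = 0 + j5.042 Ω
Step 3 — Series combination: Z_total = R + L = 2750 + j5.042 Ω = 2750∠0.1° Ω.
Step 4 — Source phasor: V = 25.7∠-90.0° V = 0 - j25.7 V.
Step 5 — Ohm's law: I = V / Z_total = (0 - j25.7) / (2750 + j5.042) = -1.714e-05 - j0.009345 A.
Step 6 — Convert to polar: |I| = 0.009345 A, ∠I = -90.1°.

I = 0.009345∠-90.1° A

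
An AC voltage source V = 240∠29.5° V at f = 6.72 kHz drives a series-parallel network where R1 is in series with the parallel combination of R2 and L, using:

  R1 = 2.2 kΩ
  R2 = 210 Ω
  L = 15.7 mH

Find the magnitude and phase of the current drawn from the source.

Step 1 — Angular frequency: ω = 2π·f = 2π·6720 = 4.222e+04 rad/s.
Step 2 — Component impedances:
  R1: Z = R = 2200 Ω
  R2: Z = R = 210 Ω
  L: Z = jωL = j·4.222e+04·0.0157 = 0 + j662.9 Ω
Step 3 — Parallel branch: R2 || L = 1/(1/R2 + 1/L) = 190.8 + j60.46 Ω.
Step 4 — Series with R1: Z_total = R1 + (R2 || L) = 2391 + j60.46 Ω = 2392∠1.4° Ω.
Step 5 — Source phasor: V = 240∠29.5° V = 208.9 + j118.2 V.
Step 6 — Ohm's law: I = V / Z_total = (208.9 + j118.2) / (2391 + j60.46) = 0.08856 + j0.04719 A.
Step 7 — Convert to polar: |I| = 0.1004 A, ∠I = 28.1°.

I = 0.1004∠28.1° A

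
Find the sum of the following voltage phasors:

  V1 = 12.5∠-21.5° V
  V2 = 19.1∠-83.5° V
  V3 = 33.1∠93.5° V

Step 1 — Convert each phasor to rectangular form:
  V1 = 12.5·(cos(-21.5°) + j·sin(-21.5°)) = 11.63 - j4.581 V
  V2 = 19.1·(cos(-83.5°) + j·sin(-83.5°)) = 2.162 - j18.98 V
  V3 = 33.1·(cos(93.5°) + j·sin(93.5°)) = -2.021 + j33.04 V
Step 2 — Sum components: V_total = 11.77 + j9.48 V.
Step 3 — Convert to polar: |V_total| = 15.11 V, ∠V_total = 38.8°.

V_total = 15.11∠38.8° V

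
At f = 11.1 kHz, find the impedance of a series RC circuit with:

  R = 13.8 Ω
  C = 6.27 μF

Step 1 — Angular frequency: ω = 2π·f = 2π·1.11e+04 = 6.974e+04 rad/s.
Step 2 — Component impedances:
  R: Z = R = 13.8 Ω
  C: Z = 1/(jωC) = -j/(ω·C) = 0 - j2.287 Ω
Step 3 — Series combination: Z_total = R + C = 13.8 - j2.287 Ω = 13.99∠-9.4° Ω.

Z = 13.8 - j2.287 Ω = 13.99∠-9.4° Ω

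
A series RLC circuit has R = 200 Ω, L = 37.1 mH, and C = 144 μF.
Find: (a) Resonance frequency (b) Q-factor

Step 1 — Resonance condition Im(Z)=0 gives ω₀ = 1/√(LC).
Step 2 — ω₀ = 1/√(0.0371·0.000144) = 432.6 rad/s.
Step 3 — f₀ = ω₀/(2π) = 68.86 Hz.
Step 4 — Series Q: Q = ω₀L/R = 432.6·0.0371/200 = 0.08026.

(a) f₀ = 68.86 Hz  (b) Q = 0.08026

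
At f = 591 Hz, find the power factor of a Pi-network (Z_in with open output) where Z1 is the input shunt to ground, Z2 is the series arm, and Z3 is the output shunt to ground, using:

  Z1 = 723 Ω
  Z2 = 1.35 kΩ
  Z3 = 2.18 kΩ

Step 1 — Angular frequency: ω = 2π·f = 2π·591 = 3713 rad/s.
Step 2 — Component impedances:
  Z1: Z = R = 723 Ω
  Z2: Z = R = 1350 Ω
  Z3: Z = R = 2180 Ω
Step 3 — With open output, the series arm Z2 and the output shunt Z3 appear in series to ground: Z2 + Z3 = 3530 Ω.
Step 4 — Parallel with input shunt Z1: Z_in = Z1 || (Z2 + Z3) = 600.1 Ω = 600.1∠0.0° Ω.
Step 5 — Power factor: PF = cos(φ) = Re(Z)/|Z| = 600.1/600.1 = 1.
Step 6 — Type: Im(Z) = 0 ⇒ unity (phase φ = 0.0°).

PF = 1 (unity, φ = 0.0°)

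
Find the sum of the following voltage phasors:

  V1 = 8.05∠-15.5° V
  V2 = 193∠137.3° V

Step 1 — Convert each phasor to rectangular form:
  V1 = 8.05·(cos(-15.5°) + j·sin(-15.5°)) = 7.757 - j2.151 V
  V2 = 193·(cos(137.3°) + j·sin(137.3°)) = -141.8 + j130.9 V
Step 2 — Sum components: V_total = -134.1 + j128.7 V.
Step 3 — Convert to polar: |V_total| = 185.9 V, ∠V_total = 136.2°.

V_total = 185.9∠136.2° V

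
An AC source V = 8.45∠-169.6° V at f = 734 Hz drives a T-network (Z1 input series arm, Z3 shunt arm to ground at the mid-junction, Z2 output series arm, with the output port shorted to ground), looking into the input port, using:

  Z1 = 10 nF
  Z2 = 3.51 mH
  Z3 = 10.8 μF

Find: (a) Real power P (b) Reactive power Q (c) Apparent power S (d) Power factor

Step 1 — Angular frequency: ω = 2π·f = 2π·734 = 4612 rad/s.
Step 2 — Component impedances:
  Z1: Z = 1/(jωC) = -j/(ω·C) = 0 - j2.168e+04 Ω
  Z2: Z = jωL = j·4612·0.00351 = 0 + j16.19 Ω
  Z3: Z = 1/(jωC) = -j/(ω·C) = 0 - j20.08 Ω
Step 3 — With the output port shorted to ground, the output series arm Z2 runs from the junction to ground; the shunt arm Z3 also runs from the junction to ground. They appear in parallel: Z3 || Z2 = 0 + j83.56 Ω.
Step 4 — Series with input arm Z1: Z_in = Z1 + (Z3 || Z2) = 0 - j2.16e+04 Ω = 2.16e+04∠-90.0° Ω.
Step 5 — Source phasor: V = 8.45∠-169.6° V = -8.311 - j1.525 V.
Step 6 — Current: I = V / Z = 7.062e-05 - j0.0003848 A = 0.0003912∠-79.6° A.
Step 7 — Complex power: S = V·I* = 0 - j0.003306 VA.
Step 8 — Real power: P = Re(S) = 0 W.
Step 9 — Reactive power: Q = Im(S) = -0.003306 VAR.
Step 10 — Apparent power: |S| = 0.003306 VA.
Step 11 — Power factor: PF = P/|S| = 0 (leading).

(a) P = 0 W  (b) Q = -0.003306 VAR  (c) S = 0.003306 VA  (d) PF = 0 (leading)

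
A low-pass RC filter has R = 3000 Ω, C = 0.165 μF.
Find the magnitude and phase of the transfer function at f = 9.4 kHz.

Step 1 — Angular frequency: ω = 2π·9400 = 5.906e+04 rad/s.
Step 2 — Transfer function: H(jω) = 1/(1 + jωRC).
Step 3 — Denominator: 1 + jωRC = 1 + j·5.906e+04·3000·1.65e-07 = 1 + j29.24.
Step 4 — H = 0.001169 - j0.03416.
Step 5 — Magnitude: |H| = 0.03418 (-29.3 dB); phase: φ = -88.0°.

|H| = 0.03418 (-29.3 dB), φ = -88.0°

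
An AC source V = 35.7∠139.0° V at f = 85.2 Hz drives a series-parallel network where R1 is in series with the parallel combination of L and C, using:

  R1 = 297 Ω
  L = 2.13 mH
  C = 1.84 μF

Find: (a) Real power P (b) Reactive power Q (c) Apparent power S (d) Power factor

Step 1 — Angular frequency: ω = 2π·f = 2π·85.2 = 535.3 rad/s.
Step 2 — Component impedances:
  R1: Z = R = 297 Ω
  L: Z = jωL = j·535.3·0.00213 = 0 + j1.14 Ω
  C: Z = 1/(jωC) = -j/(ω·C) = 0 - j1015 Ω
Step 3 — Parallel branch: L || C = 1/(1/L + 1/C) = 0 + j1.142 Ω.
Step 4 — Series with R1: Z_total = R1 + (L || C) = 297 + j1.142 Ω = 297∠0.2° Ω.
Step 5 — Source phasor: V = 35.7∠139.0° V = -26.94 + j23.42 V.
Step 6 — Current: I = V / Z = -0.09041 + j0.07921 A = 0.1202∠138.8° A.
Step 7 — Complex power: S = V·I* = 4.291 + j0.01649 VA.
Step 8 — Real power: P = Re(S) = 4.291 W.
Step 9 — Reactive power: Q = Im(S) = 0.01649 VAR.
Step 10 — Apparent power: |S| = 4.291 VA.
Step 11 — Power factor: PF = P/|S| = 1 (lagging).

(a) P = 4.291 W  (b) Q = 0.01649 VAR  (c) S = 4.291 VA  (d) PF = 1 (lagging)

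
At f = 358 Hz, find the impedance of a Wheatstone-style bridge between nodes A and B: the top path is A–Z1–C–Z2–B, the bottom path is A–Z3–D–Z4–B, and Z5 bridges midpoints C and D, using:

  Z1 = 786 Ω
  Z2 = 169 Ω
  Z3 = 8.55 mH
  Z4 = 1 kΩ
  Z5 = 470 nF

Step 1 — Angular frequency: ω = 2π·f = 2π·358 = 2249 rad/s.
Step 2 — Component impedances:
  Z1: Z = R = 786 Ω
  Z2: Z = R = 169 Ω
  Z3: Z = jωL = j·2249·0.00855 = 0 + j19.23 Ω
  Z4: Z = R = 1000 Ω
  Z5: Z = 1/(jωC) = -j/(ω·C) = 0 - j945.9 Ω
Step 3 — Bridge requires nodal analysis (the Z5 bridge couples midpoints C and D, so the two paths cannot be reduced to a simple series/parallel combination). Setting node B to ground and injecting 1 A at node A, the 3-node admittance system at A, C, D solves to V_A = Z_AB = 415.8 - j131.1 Ω = 436∠-17.5° Ω.

Z = 415.8 - j131.1 Ω = 436∠-17.5° Ω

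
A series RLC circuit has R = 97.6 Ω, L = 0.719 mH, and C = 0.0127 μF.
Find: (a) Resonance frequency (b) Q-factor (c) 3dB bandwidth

Step 1 — Resonance condition Im(Z)=0 gives ω₀ = 1/√(LC).
Step 2 — ω₀ = 1/√(0.000719·1.27e-08) = 3.309e+05 rad/s.
Step 3 — f₀ = ω₀/(2π) = 5.267e+04 Hz.
Step 4 — Series Q: Q = ω₀L/R = 3.309e+05·0.000719/97.6 = 2.438.
Step 5 — 3dB bandwidth: Δω = ω₀/Q = 1.357e+05 rad/s; BW = Δω/(2π) = 2.16e+04 Hz.

(a) f₀ = 5.267e+04 Hz  (b) Q = 2.438  (c) BW = 2.16e+04 Hz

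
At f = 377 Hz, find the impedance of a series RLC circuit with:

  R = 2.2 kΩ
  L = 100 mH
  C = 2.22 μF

Step 1 — Angular frequency: ω = 2π·f = 2π·377 = 2369 rad/s.
Step 2 — Component impedances:
  R: Z = R = 2200 Ω
  L: Z = jωL = j·2369·0.1 = 0 + j236.9 Ω
  C: Z = 1/(jωC) = -j/(ω·C) = 0 - j190.2 Ω
Step 3 — Series combination: Z_total = R + L + C = 2200 + j46.71 Ω = 2200∠1.2° Ω.

Z = 2200 + j46.71 Ω = 2200∠1.2° Ω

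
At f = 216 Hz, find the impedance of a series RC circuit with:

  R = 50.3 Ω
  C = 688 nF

Step 1 — Angular frequency: ω = 2π·f = 2π·216 = 1357 rad/s.
Step 2 — Component impedances:
  R: Z = R = 50.3 Ω
  C: Z = 1/(jωC) = -j/(ω·C) = 0 - j1071 Ω
Step 3 — Series combination: Z_total = R + C = 50.3 - j1071 Ω = 1072∠-87.3° Ω.

Z = 50.3 - j1071 Ω = 1072∠-87.3° Ω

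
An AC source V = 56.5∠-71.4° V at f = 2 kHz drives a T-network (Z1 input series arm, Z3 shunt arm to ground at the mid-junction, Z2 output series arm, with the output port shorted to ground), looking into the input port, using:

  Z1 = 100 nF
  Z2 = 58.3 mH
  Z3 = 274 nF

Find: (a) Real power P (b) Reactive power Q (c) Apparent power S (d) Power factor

Step 1 — Angular frequency: ω = 2π·f = 2π·2000 = 1.257e+04 rad/s.
Step 2 — Component impedances:
  Z1: Z = 1/(jωC) = -j/(ω·C) = 0 - j795.8 Ω
  Z2: Z = jωL = j·1.257e+04·0.0583 = 0 + j732.6 Ω
  Z3: Z = 1/(jωC) = -j/(ω·C) = 0 - j290.4 Ω
Step 3 — With the output port shorted to ground, the output series arm Z2 runs from the junction to ground; the shunt arm Z3 also runs from the junction to ground. They appear in parallel: Z3 || Z2 = 0 - j481.2 Ω.
Step 4 — Series with input arm Z1: Z_in = Z1 + (Z3 || Z2) = 0 - j1277 Ω = 1277∠-90.0° Ω.
Step 5 — Source phasor: V = 56.5∠-71.4° V = 18.02 - j53.55 V.
Step 6 — Current: I = V / Z = 0.04193 + j0.01411 A = 0.04425∠18.6° A.
Step 7 — Complex power: S = V·I* = 0 - j2.5 VA.
Step 8 — Real power: P = Re(S) = 0 W.
Step 9 — Reactive power: Q = Im(S) = -2.5 VAR.
Step 10 — Apparent power: |S| = 2.5 VA.
Step 11 — Power factor: PF = P/|S| = 0 (leading).

(a) P = 0 W  (b) Q = -2.5 VAR  (c) S = 2.5 VA  (d) PF = 0 (leading)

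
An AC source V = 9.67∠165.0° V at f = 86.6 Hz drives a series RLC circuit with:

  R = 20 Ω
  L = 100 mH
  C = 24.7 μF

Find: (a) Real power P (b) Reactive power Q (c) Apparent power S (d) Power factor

Step 1 — Angular frequency: ω = 2π·f = 2π·86.6 = 544.1 rad/s.
Step 2 — Component impedances:
  R: Z = R = 20 Ω
  L: Z = jωL = j·544.1·0.1 = 0 + j54.41 Ω
  C: Z = 1/(jωC) = -j/(ω·C) = 0 - j74.41 Ω
Step 3 — Series combination: Z_total = R + L + C = 20 - j19.99 Ω = 28.28∠-45.0° Ω.
Step 4 — Source phasor: V = 9.67∠165.0° V = -9.341 + j2.503 V.
Step 5 — Current: I = V / Z = -0.2962 - j0.1709 A = 0.3419∠-150.0° A.
Step 6 — Complex power: S = V·I* = 2.339 - j2.338 VA.
Step 7 — Real power: P = Re(S) = 2.339 W.
Step 8 — Reactive power: Q = Im(S) = -2.338 VAR.
Step 9 — Apparent power: |S| = 3.307 VA.
Step 10 — Power factor: PF = P/|S| = 0.7072 (leading).

(a) P = 2.339 W  (b) Q = -2.338 VAR  (c) S = 3.307 VA  (d) PF = 0.7072 (leading)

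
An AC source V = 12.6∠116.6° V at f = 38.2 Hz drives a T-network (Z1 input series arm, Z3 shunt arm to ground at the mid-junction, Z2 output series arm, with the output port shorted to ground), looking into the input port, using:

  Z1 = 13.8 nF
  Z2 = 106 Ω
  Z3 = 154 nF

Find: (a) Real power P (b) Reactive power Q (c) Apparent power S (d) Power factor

Step 1 — Angular frequency: ω = 2π·f = 2π·38.2 = 240 rad/s.
Step 2 — Component impedances:
  Z1: Z = 1/(jωC) = -j/(ω·C) = 0 - j3.019e+05 Ω
  Z2: Z = R = 106 Ω
  Z3: Z = 1/(jωC) = -j/(ω·C) = 0 - j2.705e+04 Ω
Step 3 — With the output port shorted to ground, the output series arm Z2 runs from the junction to ground; the shunt arm Z3 also runs from the junction to ground. They appear in parallel: Z3 || Z2 = 106 - j0.4153 Ω.
Step 4 — Series with input arm Z1: Z_in = Z1 + (Z3 || Z2) = 106 - j3.019e+05 Ω = 3.019e+05∠-90.0° Ω.
Step 5 — Source phasor: V = 12.6∠116.6° V = -5.642 + j11.27 V.
Step 6 — Current: I = V / Z = -3.732e-05 - j1.867e-05 A = 4.173e-05∠-153.4° A.
Step 7 — Complex power: S = V·I* = 1.846e-07 - j0.0005259 VA.
Step 8 — Real power: P = Re(S) = 1.846e-07 W.
Step 9 — Reactive power: Q = Im(S) = -0.0005259 VAR.
Step 10 — Apparent power: |S| = 0.0005259 VA.
Step 11 — Power factor: PF = P/|S| = 0.0003511 (leading).

(a) P = 1.846e-07 W  (b) Q = -0.0005259 VAR  (c) S = 0.0005259 VA  (d) PF = 0.0003511 (leading)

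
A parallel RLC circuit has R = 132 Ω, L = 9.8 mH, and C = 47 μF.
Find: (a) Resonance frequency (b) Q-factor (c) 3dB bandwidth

Step 1 — Resonance: ω₀ = 1/√(LC) = 1/√(0.0098·4.7e-05) = 1473 rad/s.
Step 2 — f₀ = ω₀/(2π) = 234.5 Hz.
Step 3 — Parallel Q: Q = R/(ω₀L) = 132/(1473·0.0098) = 9.141.
Step 4 — Bandwidth: Δω = ω₀/Q = 161.2 rad/s; BW = Δω/(2π) = 25.65 Hz.

(a) f₀ = 234.5 Hz  (b) Q = 9.141  (c) BW = 25.65 Hz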